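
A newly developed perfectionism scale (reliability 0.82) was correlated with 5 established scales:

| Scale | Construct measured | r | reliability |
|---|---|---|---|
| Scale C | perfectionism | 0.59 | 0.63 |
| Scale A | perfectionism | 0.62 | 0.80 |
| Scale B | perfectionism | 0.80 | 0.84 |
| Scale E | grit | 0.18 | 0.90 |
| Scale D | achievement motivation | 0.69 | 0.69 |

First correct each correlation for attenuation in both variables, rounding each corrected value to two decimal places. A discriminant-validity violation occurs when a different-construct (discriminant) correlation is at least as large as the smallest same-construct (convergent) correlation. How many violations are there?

1

Disattenuated r (r / √(r_scale · r_new)):
  Scale C (conv): 0.59 / √(0.63·0.82) = 0.82
  Scale A (conv): 0.62 / √(0.80·0.82) = 0.77
  Scale B (conv): 0.80 / √(0.84·0.82) = 0.96
  Scale E (disc): 0.18 / √(0.90·0.82) = 0.21
  Scale D (disc): 0.69 / √(0.69·0.82) = 0.92
Smallest convergent = 0.77. Discriminant values: 0.21, 0.92; count ≥ 0.77 → 1.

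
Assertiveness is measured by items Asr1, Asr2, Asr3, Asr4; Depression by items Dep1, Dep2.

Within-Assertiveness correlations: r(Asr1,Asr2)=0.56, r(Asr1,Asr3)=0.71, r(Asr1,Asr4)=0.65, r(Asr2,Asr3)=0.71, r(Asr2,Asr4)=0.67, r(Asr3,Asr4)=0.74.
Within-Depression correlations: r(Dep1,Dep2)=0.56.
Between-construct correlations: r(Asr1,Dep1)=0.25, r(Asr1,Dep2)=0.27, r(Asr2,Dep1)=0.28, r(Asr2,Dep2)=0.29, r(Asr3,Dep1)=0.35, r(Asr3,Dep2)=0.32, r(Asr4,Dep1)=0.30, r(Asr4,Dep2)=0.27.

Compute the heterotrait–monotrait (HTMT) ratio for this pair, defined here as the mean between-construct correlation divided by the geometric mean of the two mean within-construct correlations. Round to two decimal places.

0.47

Between-construct mean = 2.33/8 = 0.2913.
Mean within-Asr = 4.04/6 = 0.6733; mean within-Dep = 0.56/1 = 0.5600.
Geometric mean = √(0.6733 × 0.5600) = 0.6140.
HTMT = 0.2913 / 0.6140 = 0.47.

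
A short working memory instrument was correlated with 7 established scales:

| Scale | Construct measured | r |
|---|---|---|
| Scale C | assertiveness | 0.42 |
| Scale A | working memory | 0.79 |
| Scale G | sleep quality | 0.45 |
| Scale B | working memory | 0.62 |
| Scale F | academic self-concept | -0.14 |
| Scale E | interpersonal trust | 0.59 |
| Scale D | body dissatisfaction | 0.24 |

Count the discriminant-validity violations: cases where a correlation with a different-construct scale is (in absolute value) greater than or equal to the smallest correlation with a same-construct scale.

0

Convergent (same construct = working memory): Scale A, Scale B.
Smallest convergent = 0.62. Discriminant |r|: 0.42, 0.45, 0.14, 0.59, 0.24; count ≥ 0.62 → 0.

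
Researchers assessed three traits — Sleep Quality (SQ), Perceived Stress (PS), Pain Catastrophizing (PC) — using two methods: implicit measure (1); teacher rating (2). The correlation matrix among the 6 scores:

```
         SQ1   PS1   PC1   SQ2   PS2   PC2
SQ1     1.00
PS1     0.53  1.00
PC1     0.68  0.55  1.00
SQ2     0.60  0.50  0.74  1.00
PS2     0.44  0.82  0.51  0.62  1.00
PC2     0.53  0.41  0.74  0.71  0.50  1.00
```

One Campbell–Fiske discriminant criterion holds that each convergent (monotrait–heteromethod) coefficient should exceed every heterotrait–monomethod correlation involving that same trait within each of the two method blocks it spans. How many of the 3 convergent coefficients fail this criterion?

1

Each convergent coefficient versus the relevant comparison correlations:
SQ (methods 1·2): 0.60 vs {0.53, 0.62, 0.68, 0.71} → fail.
PS (methods 1·2): 0.82 vs {0.53, 0.62, 0.55, 0.50} → pass.
PC (methods 1·2): 0.74 vs {0.68, 0.71, 0.55, 0.50} → pass.
1 of 3 fail.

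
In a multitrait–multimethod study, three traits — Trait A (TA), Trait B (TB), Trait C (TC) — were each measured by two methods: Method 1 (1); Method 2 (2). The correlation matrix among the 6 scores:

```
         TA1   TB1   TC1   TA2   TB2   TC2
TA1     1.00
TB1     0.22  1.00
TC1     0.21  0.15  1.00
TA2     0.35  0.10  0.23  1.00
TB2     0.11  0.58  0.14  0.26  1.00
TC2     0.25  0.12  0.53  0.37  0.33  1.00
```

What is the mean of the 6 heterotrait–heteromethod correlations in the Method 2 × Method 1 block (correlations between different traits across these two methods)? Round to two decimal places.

HTHM values (method 2 × method 1): 0.10, 0.23, 0.11, 0.14, 0.25, 0.12; mean = 0.95/6 = 0.16.

0.16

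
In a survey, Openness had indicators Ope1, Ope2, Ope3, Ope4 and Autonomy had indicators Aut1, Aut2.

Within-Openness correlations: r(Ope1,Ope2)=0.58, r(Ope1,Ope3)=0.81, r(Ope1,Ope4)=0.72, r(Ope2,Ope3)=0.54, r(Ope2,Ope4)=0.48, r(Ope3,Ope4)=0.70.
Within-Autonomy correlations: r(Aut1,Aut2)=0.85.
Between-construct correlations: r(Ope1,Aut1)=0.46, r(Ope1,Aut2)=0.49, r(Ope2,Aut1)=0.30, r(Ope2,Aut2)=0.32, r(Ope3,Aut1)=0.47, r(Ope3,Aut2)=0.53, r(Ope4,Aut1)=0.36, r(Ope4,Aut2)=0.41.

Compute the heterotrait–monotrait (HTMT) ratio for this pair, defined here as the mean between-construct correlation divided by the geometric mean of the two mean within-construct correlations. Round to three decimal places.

0.567

Between-construct mean = 3.34/8 = 0.4175.
Mean within-Ope = 3.83/6 = 0.6383; mean within-Aut = 0.85/1 = 0.8500.
Geometric mean = √(0.6383 × 0.8500) = 0.7366.
HTMT = 0.4175 / 0.7366 = 0.567.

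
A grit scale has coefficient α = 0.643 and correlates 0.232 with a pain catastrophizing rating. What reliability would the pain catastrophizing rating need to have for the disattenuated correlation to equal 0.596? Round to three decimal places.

0.236

r_true = r_obs / √(r_xx · r_yy) ⇒ 0.596 = 0.232 / √(0.643 · r_yy).
√(0.643 · r_yy) = 0.232 / 0.596 = 0.3893; 0.643 · r_yy = 0.1516; r_yy = 0.1516 / 0.643 ≈ 0.236.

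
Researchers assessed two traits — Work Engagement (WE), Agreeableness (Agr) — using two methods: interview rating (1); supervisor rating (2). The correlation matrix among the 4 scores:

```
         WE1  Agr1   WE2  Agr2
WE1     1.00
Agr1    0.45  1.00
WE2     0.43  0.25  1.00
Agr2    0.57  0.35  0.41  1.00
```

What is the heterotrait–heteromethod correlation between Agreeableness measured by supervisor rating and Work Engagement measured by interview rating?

Different traits and methods: r(Agr2, WE1) = 0.57.

0.57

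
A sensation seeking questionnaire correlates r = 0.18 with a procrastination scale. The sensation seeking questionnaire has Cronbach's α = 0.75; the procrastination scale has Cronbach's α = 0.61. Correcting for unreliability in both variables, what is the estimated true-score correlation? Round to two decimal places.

0.27

r_true = r_obs / √(r_xx · r_yy) = 0.18 / √(0.75 × 0.61) = 0.18 / √0.4575 = 0.18 / 0.6764 ≈ 0.27.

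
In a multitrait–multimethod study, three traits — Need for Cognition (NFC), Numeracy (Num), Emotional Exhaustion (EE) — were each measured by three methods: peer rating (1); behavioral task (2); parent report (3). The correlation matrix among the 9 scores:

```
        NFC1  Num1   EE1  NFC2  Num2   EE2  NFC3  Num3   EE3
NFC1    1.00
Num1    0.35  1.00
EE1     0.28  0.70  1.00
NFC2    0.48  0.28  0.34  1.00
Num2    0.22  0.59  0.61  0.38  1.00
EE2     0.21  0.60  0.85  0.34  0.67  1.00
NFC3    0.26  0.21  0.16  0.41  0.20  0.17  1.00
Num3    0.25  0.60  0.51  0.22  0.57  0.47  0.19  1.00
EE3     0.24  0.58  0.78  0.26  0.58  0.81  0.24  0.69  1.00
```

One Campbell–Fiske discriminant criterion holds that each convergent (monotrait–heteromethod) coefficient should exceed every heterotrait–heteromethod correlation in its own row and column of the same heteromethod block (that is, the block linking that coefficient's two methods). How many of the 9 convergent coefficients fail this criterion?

2

Convergent coefficients and their comparison sets:
NFC (methods 1·2): 0.48 vs {0.22, 0.28, 0.21, 0.34} → pass.
NFC (methods 1·3): 0.26 vs {0.25, 0.21, 0.24, 0.16} → pass.
NFC (methods 2·3): 0.41 vs {0.22, 0.20, 0.26, 0.17} → pass.
Num (methods 1·2): 0.59 vs {0.28, 0.22, 0.60, 0.61} → fail.
Num (methods 1·3): 0.60 vs {0.21, 0.25, 0.58, 0.51} → pass.
Num (methods 2·3): 0.57 vs {0.20, 0.22, 0.58, 0.47} → fail.
EE (methods 1·2): 0.85 vs {0.34, 0.21, 0.61, 0.60} → pass.
EE (methods 1·3): 0.78 vs {0.16, 0.24, 0.51, 0.58} → pass.
EE (methods 2·3): 0.81 vs {0.17, 0.26, 0.47, 0.58} → pass.
2 of 9 fail.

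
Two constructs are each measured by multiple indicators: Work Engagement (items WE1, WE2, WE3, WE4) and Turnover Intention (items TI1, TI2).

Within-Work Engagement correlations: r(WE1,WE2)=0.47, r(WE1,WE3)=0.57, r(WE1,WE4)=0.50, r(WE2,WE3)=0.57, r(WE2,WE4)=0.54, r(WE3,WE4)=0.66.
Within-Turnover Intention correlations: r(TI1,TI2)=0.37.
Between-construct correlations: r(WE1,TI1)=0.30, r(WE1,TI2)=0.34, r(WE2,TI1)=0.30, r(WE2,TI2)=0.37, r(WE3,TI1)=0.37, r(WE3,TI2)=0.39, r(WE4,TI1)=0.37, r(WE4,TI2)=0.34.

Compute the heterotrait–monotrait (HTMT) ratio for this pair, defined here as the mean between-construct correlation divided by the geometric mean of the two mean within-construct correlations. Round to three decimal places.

0.769

Mean between = 2.78/8 = 0.3475.
Mean within-WE = 3.31/6 = 0.5517; mean within-TI = 0.37/1 = 0.3700.
Geometric mean = √(0.5517 × 0.3700) = 0.4518.
HTMT = 0.3475 / 0.4518 = 0.769.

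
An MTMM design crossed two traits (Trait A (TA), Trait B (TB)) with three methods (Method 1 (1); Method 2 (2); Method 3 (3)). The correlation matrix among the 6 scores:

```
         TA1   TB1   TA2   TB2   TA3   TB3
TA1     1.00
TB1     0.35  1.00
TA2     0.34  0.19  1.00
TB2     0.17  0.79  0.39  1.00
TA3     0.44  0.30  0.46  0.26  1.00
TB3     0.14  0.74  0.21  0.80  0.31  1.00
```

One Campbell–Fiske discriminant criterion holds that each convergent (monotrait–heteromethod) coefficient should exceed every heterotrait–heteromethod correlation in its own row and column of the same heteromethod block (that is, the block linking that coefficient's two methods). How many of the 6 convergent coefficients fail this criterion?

Each convergent coefficient versus the relevant comparison correlations:
TA (methods 1·2): 0.34 vs {0.17, 0.19} → pass.
TA (methods 1·3): 0.44 vs {0.14, 0.30} → pass.
TA (methods 2·3): 0.46 vs {0.21, 0.26} → pass.
TB (methods 1·2): 0.79 vs {0.19, 0.17} → pass.
TB (methods 1·3): 0.74 vs {0.30, 0.14} → pass.
TB (methods 2·3): 0.80 vs {0.26, 0.21} → pass.
0 of 6 fail.

0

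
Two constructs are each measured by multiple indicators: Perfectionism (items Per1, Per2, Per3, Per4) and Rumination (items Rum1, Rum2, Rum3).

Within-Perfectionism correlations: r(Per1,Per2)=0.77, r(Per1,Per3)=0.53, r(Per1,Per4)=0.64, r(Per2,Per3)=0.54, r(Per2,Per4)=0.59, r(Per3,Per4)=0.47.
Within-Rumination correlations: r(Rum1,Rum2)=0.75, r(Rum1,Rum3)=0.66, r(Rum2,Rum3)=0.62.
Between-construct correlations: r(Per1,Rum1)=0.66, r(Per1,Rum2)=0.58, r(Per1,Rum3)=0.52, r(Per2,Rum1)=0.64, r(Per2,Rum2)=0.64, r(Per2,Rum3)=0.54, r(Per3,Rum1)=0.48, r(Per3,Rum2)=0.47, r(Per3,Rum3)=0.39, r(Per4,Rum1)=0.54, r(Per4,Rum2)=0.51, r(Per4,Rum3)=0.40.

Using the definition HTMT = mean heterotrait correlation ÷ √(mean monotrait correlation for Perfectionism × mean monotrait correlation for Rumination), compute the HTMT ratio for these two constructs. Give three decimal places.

Mean heterotrait r = 6.37/12 = 0.5308.
Mean within-Per = 3.54/6 = 0.5900; mean within-Rum = 2.03/3 = 0.6767.
Geometric mean = √(0.5900 × 0.6767) = 0.6319.
HTMT = 0.5308 / 0.6319 = 0.840.

0.840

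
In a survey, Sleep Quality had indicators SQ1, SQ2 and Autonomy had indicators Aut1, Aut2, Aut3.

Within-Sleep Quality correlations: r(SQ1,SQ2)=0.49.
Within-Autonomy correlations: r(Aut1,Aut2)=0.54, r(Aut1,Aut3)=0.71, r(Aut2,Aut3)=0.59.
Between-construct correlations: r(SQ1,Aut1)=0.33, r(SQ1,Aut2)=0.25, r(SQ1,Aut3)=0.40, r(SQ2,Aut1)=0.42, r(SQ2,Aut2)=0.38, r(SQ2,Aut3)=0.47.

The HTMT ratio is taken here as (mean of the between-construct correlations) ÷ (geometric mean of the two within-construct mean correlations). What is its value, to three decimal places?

0.684

Mean between = 2.25/6 = 0.3750.
Mean within-SQ = 0.49/1 = 0.4900; mean within-Aut = 1.84/3 = 0.6133.
Geometric mean = √(0.4900 × 0.6133) = 0.5482.
HTMT = 0.3750 / 0.5482 = 0.684.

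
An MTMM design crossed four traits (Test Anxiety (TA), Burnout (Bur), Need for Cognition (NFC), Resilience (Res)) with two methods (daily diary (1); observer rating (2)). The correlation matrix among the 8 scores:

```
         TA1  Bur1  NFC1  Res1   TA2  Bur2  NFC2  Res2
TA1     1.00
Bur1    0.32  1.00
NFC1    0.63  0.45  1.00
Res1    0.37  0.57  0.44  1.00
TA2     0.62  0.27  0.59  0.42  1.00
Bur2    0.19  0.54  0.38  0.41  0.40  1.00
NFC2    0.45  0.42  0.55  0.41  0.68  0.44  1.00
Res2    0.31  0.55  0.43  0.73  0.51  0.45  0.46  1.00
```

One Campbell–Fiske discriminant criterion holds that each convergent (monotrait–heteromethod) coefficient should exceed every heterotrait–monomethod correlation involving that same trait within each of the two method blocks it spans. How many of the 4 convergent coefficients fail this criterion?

3

Each convergent coefficient versus the relevant comparison correlations:
TA (methods 1·2): 0.62 vs {0.32, 0.40, 0.63, 0.68, 0.37, 0.51} → fail.
Bur (methods 1·2): 0.54 vs {0.32, 0.40, 0.45, 0.44, 0.57, 0.45} → fail.
NFC (methods 1·2): 0.55 vs {0.63, 0.68, 0.45, 0.44, 0.44, 0.46} → fail.
Res (methods 1·2): 0.73 vs {0.37, 0.51, 0.57, 0.45, 0.44, 0.46} → pass.
3 of 4 fail.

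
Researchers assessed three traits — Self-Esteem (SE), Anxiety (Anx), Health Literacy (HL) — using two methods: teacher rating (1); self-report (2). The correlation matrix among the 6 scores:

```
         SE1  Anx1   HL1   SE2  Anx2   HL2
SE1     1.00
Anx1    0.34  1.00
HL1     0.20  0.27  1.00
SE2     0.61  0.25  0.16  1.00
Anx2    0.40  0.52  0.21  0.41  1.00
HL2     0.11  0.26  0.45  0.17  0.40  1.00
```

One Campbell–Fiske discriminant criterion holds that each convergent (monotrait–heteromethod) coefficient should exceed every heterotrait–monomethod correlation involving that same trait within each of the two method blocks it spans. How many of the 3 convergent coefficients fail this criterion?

Each convergent coefficient versus the relevant comparison correlations:
SE (methods 1·2): 0.61 vs {0.34, 0.41, 0.20, 0.17} → pass.
Anx (methods 1·2): 0.52 vs {0.34, 0.41, 0.27, 0.40} → pass.
HL (methods 1·2): 0.45 vs {0.20, 0.17, 0.27, 0.40} → pass.
0 of 3 fail.

0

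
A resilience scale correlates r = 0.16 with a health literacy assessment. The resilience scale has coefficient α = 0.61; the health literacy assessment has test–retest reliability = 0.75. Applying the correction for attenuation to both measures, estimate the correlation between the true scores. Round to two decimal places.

0.24

r_true = r_obs / √(r_xx · r_yy) = 0.16 / √(0.61 × 0.75) = 0.16 / √0.4575 = 0.16 / 0.6764 ≈ 0.24.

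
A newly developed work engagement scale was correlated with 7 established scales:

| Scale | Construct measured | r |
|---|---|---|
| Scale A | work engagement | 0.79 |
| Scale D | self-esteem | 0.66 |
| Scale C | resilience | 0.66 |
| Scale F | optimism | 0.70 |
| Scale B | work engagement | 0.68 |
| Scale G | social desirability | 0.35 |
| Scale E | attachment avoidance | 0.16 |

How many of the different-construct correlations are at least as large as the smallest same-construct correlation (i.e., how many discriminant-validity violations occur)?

Convergent (same construct = work engagement): Scale A, Scale B.
Smallest convergent = 0.68. Discriminant values: 0.66, 0.66, 0.70, 0.35, 0.16; count ≥ 0.68 → 1.

1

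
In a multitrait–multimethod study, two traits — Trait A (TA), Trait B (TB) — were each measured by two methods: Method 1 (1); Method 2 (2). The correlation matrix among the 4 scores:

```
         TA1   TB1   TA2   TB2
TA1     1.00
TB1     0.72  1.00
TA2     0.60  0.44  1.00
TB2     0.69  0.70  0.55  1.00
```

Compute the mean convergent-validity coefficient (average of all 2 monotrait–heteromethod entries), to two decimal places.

0.65

Convergent values: 0.60, 0.70; mean = 1.30/2 = 0.65.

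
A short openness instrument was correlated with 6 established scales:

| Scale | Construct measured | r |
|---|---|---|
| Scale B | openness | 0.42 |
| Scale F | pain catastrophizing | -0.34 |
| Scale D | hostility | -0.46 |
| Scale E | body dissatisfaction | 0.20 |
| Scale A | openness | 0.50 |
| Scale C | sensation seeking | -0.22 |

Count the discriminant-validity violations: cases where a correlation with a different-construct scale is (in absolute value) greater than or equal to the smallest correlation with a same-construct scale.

Convergent (same construct = openness): Scale B, Scale A.
Smallest convergent = 0.42. Discriminant |r|: 0.34, 0.46, 0.20, 0.22; count ≥ 0.42 → 1.

1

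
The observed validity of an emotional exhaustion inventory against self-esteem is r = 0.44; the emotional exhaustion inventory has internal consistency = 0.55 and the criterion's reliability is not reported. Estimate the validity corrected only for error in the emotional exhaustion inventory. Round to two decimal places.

Single correction: r_c = r_obs / √r_xx = 0.44 / √0.55 = 0.44 / 0.7416 ≈ 0.59.

0.59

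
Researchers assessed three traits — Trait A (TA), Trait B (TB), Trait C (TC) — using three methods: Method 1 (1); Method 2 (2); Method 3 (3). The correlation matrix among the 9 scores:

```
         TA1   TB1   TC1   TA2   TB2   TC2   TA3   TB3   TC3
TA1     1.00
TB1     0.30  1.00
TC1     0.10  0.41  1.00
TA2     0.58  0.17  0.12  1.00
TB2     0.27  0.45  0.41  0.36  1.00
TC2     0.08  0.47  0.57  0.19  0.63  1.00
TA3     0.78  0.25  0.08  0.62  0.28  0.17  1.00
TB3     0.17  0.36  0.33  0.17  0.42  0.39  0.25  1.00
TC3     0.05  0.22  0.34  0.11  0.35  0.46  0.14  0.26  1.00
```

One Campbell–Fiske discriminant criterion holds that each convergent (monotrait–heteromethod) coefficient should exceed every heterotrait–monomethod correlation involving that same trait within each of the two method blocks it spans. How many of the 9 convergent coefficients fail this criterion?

6

Convergent coefficients and their comparison sets:
TA (methods 1·2): 0.58 vs {0.30, 0.36, 0.10, 0.19} → pass.
TA (methods 1·3): 0.78 vs {0.30, 0.25, 0.10, 0.14} → pass.
TA (methods 2·3): 0.62 vs {0.36, 0.25, 0.19, 0.14} → pass.
TB (methods 1·2): 0.45 vs {0.30, 0.36, 0.41, 0.63} → fail.
TB (methods 1·3): 0.36 vs {0.30, 0.25, 0.41, 0.26} → fail.
TB (methods 2·3): 0.42 vs {0.36, 0.25, 0.63, 0.26} → fail.
TC (methods 1·2): 0.57 vs {0.10, 0.19, 0.41, 0.63} → fail.
TC (methods 1·3): 0.34 vs {0.10, 0.14, 0.41, 0.26} → fail.
TC (methods 2·3): 0.46 vs {0.19, 0.14, 0.63, 0.26} → fail.
6 of 9 fail.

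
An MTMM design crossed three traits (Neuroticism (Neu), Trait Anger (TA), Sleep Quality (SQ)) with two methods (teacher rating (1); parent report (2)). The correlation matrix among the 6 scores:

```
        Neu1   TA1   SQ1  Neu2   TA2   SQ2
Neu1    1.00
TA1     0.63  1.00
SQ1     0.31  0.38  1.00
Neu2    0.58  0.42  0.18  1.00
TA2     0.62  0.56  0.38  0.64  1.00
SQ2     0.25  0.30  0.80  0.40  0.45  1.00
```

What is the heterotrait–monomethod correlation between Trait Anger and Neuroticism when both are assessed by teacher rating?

Different traits, same method: r(TA1, Neu1) = 0.63.

0.63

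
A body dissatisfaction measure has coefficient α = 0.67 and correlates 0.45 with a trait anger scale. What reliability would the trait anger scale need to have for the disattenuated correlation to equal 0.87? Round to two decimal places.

r_true = r_obs / √(r_xx · r_yy) ⇒ 0.87 = 0.45 / √(0.67 · r_yy).
√(0.67 · r_yy) = 0.45 / 0.87 = 0.5172; 0.67 · r_yy = 0.2675; r_yy = 0.2675 / 0.67 ≈ 0.40.

0.40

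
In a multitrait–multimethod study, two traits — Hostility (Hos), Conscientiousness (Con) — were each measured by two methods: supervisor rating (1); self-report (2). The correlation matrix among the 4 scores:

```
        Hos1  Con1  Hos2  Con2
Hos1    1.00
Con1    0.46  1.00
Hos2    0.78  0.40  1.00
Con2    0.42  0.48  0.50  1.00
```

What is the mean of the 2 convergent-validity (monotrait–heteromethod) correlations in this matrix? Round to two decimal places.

Convergent values: 0.78, 0.48; mean = 1.26/2 = 0.63.

0.63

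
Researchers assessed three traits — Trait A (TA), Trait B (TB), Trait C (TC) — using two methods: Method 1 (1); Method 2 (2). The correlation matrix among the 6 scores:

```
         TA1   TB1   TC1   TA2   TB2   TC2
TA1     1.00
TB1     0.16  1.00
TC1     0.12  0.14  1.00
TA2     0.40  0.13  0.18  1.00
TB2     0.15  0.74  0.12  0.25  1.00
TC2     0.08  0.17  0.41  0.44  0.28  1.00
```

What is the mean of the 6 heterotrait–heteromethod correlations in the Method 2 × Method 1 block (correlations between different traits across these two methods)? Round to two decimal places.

0.14

HTHM values (method 2 × method 1): 0.13, 0.18, 0.15, 0.12, 0.08, 0.17; mean = 0.83/6 = 0.14.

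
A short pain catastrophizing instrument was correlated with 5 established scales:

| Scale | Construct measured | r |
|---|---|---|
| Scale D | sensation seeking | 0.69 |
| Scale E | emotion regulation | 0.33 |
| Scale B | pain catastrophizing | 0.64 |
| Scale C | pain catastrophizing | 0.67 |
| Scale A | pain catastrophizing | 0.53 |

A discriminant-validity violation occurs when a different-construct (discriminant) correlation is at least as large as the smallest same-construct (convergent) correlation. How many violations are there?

Convergent (same construct = pain catastrophizing): Scale B, Scale C, Scale A.
Smallest convergent = 0.53. Discriminant values: 0.69, 0.33; count ≥ 0.53 → 1.

1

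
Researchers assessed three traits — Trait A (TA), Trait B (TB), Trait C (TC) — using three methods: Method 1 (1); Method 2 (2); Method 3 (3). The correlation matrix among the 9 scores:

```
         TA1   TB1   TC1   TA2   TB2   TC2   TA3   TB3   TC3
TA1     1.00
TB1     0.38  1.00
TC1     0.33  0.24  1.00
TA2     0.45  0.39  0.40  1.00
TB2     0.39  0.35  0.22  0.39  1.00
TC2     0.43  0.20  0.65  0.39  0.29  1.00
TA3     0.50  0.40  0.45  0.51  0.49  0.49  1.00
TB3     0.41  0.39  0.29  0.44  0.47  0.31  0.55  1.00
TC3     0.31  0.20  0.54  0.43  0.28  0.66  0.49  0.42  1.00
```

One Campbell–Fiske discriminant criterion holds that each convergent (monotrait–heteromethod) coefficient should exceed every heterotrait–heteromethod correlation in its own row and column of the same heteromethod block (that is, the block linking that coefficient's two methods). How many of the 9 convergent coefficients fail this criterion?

Convergent coefficients and their comparison sets:
TA (methods 1·2): 0.45 vs {0.39, 0.39, 0.43, 0.40} → pass.
TA (methods 1·3): 0.50 vs {0.41, 0.40, 0.31, 0.45} → pass.
TA (methods 2·3): 0.51 vs {0.44, 0.49, 0.43, 0.49} → pass.
TB (methods 1·2): 0.35 vs {0.39, 0.39, 0.20, 0.22} → fail.
TB (methods 1·3): 0.39 vs {0.40, 0.41, 0.20, 0.29} → fail.
TB (methods 2·3): 0.47 vs {0.49, 0.44, 0.28, 0.31} → fail.
TC (methods 1·2): 0.65 vs {0.40, 0.43, 0.22, 0.20} → pass.
TC (methods 1·3): 0.54 vs {0.45, 0.31, 0.29, 0.20} → pass.
TC (methods 2·3): 0.66 vs {0.49, 0.43, 0.31, 0.28} → pass.
3 of 9 fail.

3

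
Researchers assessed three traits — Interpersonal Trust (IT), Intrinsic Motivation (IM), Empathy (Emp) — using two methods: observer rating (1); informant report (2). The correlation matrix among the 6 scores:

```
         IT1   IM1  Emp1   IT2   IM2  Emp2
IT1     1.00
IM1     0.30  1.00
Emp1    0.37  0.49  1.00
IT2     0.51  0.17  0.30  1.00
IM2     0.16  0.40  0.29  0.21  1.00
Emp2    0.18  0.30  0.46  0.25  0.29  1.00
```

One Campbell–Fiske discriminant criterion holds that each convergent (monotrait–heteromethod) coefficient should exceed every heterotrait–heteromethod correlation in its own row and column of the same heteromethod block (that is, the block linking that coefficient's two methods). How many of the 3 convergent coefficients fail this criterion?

0

Convergent coefficients and their comparison sets:
IT (methods 1·2): 0.51 vs {0.16, 0.17, 0.18, 0.30} → pass.
IM (methods 1·2): 0.40 vs {0.17, 0.16, 0.30, 0.29} → pass.
Emp (methods 1·2): 0.46 vs {0.30, 0.18, 0.29, 0.30} → pass.
0 of 3 fail.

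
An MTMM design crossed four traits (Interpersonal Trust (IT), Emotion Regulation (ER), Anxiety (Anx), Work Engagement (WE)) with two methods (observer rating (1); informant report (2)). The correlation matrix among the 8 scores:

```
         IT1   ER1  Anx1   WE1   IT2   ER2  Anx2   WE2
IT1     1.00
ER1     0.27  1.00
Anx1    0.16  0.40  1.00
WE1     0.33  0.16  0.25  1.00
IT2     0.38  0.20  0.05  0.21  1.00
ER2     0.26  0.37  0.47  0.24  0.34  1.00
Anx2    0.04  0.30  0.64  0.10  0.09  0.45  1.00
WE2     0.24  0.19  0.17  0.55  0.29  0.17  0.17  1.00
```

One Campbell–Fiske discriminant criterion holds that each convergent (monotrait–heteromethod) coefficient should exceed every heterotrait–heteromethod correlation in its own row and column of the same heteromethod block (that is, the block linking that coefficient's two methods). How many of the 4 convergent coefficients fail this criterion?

Each convergent coefficient versus the relevant comparison correlations:
IT (methods 1·2): 0.38 vs {0.26, 0.20, 0.04, 0.05, 0.24, 0.21} → pass.
ER (methods 1·2): 0.37 vs {0.20, 0.26, 0.30, 0.47, 0.19, 0.24} → fail.
Anx (methods 1·2): 0.64 vs {0.05, 0.04, 0.47, 0.30, 0.17, 0.10} → pass.
WE (methods 1·2): 0.55 vs {0.21, 0.24, 0.24, 0.19, 0.10, 0.17} → pass.
1 of 4 fail.

1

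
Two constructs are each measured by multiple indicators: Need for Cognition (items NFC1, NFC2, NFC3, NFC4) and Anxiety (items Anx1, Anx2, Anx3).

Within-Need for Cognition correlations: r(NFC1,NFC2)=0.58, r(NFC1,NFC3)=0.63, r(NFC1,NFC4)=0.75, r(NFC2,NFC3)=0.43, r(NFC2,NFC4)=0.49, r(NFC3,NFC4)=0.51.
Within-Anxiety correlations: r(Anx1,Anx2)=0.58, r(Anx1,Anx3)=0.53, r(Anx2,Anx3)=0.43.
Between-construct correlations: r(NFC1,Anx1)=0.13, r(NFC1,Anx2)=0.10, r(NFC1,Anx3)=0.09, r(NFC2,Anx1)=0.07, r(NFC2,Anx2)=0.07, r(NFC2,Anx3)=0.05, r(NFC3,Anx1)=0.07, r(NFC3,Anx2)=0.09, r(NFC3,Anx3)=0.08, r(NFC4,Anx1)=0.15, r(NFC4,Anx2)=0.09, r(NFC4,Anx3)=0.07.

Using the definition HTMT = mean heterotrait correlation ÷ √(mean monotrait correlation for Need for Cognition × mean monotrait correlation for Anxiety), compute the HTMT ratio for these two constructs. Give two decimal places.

0.16

Mean between = 1.06/12 = 0.0883.
Mean within-NFC = 3.39/6 = 0.5650; mean within-Anx = 1.54/3 = 0.5133.
Geometric mean = √(0.5650 × 0.5133) = 0.5385.
HTMT = 0.0883 / 0.5385 = 0.16.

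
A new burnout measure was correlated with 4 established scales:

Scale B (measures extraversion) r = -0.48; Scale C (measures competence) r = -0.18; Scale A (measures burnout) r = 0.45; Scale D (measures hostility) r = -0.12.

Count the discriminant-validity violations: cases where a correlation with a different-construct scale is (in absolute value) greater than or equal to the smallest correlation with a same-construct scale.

1

Convergent (same construct = burnout): Scale A.
Smallest convergent = 0.45. Discriminant |r|: 0.48, 0.18, 0.12; count ≥ 0.45 → 1.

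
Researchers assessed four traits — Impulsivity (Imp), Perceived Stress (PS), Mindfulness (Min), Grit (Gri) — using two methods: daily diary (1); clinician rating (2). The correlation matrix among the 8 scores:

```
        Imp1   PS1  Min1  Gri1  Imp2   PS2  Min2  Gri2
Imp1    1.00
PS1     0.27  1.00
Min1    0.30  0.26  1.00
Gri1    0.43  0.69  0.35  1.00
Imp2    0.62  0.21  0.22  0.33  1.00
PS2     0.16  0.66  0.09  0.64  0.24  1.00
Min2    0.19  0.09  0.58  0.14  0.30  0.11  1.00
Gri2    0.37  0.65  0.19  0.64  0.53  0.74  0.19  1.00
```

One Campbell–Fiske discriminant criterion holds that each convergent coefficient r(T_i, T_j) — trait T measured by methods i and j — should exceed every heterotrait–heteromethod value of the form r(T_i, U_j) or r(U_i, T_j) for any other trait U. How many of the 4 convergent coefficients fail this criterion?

1

Convergent coefficients and their comparison sets:
Imp (methods 1·2): 0.62 vs {0.16, 0.21, 0.19, 0.22, 0.37, 0.33} → pass.
PS (methods 1·2): 0.66 vs {0.21, 0.16, 0.09, 0.09, 0.65, 0.64} → pass.
Min (methods 1·2): 0.58 vs {0.22, 0.19, 0.09, 0.09, 0.19, 0.14} → pass.
Gri (methods 1·2): 0.64 vs {0.33, 0.37, 0.64, 0.65, 0.14, 0.19} → fail.
1 of 4 fail.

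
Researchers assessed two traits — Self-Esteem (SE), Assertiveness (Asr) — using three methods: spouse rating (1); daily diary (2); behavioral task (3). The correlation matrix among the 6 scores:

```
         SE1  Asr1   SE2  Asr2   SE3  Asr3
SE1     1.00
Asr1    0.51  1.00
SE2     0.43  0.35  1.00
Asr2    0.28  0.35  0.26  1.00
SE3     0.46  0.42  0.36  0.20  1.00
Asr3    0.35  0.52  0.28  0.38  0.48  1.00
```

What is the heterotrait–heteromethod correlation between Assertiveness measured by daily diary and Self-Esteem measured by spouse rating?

Different traits and methods: r(Asr2, SE1) = 0.28.

0.28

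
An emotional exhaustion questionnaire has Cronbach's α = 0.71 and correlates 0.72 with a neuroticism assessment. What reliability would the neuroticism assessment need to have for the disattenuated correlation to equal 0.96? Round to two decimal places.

0.79

r_true = r_obs / √(r_xx · r_yy) ⇒ 0.96 = 0.72 / √(0.71 · r_yy).
√(0.71 · r_yy) = 0.72 / 0.96 = 0.7500; 0.71 · r_yy = 0.5625; r_yy = 0.5625 / 0.71 ≈ 0.79.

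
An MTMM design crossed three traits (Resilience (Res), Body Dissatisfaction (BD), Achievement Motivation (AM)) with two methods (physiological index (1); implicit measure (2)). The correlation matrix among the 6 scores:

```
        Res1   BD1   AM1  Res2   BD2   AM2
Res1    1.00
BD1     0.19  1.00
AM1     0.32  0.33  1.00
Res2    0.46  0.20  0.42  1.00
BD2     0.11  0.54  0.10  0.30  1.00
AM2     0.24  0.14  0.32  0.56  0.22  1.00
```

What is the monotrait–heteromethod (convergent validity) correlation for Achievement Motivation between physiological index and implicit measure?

Same trait (AM), different methods: r(AM1, AM2) = 0.32.

0.32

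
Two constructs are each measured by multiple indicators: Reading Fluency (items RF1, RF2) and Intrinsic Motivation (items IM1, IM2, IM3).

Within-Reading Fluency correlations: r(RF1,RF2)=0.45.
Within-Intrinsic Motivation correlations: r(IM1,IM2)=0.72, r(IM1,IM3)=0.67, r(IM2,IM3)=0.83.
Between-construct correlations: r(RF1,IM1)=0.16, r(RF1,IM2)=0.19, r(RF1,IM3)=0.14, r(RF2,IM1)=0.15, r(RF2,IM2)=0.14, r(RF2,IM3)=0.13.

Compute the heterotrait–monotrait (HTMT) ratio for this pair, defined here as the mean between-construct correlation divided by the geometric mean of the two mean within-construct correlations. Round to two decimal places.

0.26

Mean between = 0.91/6 = 0.1517.
Mean within-RF = 0.45/1 = 0.4500; mean within-IM = 2.22/3 = 0.7400.
Geometric mean = √(0.4500 × 0.7400) = 0.5771.
HTMT = 0.1517 / 0.5771 = 0.26.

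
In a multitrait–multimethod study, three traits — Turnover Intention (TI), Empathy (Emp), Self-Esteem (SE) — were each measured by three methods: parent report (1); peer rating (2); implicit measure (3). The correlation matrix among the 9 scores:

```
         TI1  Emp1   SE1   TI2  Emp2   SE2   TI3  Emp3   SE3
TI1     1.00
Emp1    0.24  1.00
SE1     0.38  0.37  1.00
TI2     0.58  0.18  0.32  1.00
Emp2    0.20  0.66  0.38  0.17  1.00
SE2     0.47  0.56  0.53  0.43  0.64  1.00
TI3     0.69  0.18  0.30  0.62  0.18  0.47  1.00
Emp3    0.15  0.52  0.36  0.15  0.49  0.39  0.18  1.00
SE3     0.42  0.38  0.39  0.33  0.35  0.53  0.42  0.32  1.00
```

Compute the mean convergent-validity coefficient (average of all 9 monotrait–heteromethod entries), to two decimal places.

Convergent values: 0.58, 0.69, 0.62, 0.66, 0.52, 0.49, 0.53, 0.39, 0.53; mean = 5.01/9 = 0.56.

0.56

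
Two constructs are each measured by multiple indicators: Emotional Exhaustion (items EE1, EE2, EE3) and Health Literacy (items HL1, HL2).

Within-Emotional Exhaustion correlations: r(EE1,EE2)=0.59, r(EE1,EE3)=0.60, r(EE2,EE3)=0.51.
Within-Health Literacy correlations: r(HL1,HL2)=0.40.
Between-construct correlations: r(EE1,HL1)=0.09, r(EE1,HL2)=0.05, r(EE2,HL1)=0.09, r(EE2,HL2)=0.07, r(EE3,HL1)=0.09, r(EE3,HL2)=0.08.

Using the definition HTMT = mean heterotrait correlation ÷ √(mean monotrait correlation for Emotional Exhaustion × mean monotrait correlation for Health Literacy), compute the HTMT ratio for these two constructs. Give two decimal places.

0.16

Mean heterotrait r = 0.47/6 = 0.0783.
Mean within-EE = 1.70/3 = 0.5667; mean within-HL = 0.40/1 = 0.4000.
Geometric mean = √(0.5667 × 0.4000) = 0.4761.
HTMT = 0.0783 / 0.4761 = 0.16.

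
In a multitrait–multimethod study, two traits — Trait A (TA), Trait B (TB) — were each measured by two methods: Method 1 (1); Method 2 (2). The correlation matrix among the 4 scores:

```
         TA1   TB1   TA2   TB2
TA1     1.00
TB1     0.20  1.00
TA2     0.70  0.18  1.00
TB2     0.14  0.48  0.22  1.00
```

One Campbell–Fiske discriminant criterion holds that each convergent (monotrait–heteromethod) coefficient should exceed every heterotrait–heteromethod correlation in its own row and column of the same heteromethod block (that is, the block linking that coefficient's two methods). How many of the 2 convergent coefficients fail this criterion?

0

Each convergent coefficient versus the relevant comparison correlations:
TA (methods 1·2): 0.70 vs {0.14, 0.18} → pass.
TB (methods 1·2): 0.48 vs {0.18, 0.14} → pass.
0 of 2 fail.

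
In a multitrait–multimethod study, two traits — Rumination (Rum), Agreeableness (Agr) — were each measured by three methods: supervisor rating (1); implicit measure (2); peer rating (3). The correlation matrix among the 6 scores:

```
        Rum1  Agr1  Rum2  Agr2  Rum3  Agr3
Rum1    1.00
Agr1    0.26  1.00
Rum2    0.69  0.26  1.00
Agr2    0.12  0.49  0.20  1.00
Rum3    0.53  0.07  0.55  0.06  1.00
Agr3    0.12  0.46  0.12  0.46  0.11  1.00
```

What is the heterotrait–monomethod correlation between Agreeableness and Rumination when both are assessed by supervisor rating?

0.26

Different traits, same method: r(Agr1, Rum1) = 0.26.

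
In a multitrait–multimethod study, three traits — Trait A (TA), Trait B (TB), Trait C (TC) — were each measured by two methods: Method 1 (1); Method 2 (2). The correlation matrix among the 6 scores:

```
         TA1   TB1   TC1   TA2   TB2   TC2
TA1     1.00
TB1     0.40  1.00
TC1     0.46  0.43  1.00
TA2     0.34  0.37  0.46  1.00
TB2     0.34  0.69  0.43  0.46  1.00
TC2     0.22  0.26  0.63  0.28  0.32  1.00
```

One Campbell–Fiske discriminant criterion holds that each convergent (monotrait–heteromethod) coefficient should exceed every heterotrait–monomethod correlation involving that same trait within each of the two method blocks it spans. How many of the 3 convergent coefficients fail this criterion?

Each convergent coefficient versus the relevant comparison correlations:
TA (methods 1·2): 0.34 vs {0.40, 0.46, 0.46, 0.28} → fail.
TB (methods 1·2): 0.69 vs {0.40, 0.46, 0.43, 0.32} → pass.
TC (methods 1·2): 0.63 vs {0.46, 0.28, 0.43, 0.32} → pass.
1 of 3 fail.

1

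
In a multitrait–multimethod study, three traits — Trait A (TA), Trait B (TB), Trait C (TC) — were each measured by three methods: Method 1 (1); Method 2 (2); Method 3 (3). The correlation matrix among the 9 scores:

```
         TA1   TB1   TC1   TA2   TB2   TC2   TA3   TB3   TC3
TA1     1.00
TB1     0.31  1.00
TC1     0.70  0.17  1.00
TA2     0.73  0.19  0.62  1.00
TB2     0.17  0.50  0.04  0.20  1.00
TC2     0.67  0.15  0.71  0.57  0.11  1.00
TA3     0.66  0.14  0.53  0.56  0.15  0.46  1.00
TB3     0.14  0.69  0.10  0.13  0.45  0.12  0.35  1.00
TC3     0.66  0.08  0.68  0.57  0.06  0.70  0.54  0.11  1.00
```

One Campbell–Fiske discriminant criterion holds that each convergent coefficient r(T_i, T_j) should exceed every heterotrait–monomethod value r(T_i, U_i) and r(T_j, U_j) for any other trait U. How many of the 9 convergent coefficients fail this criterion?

3

Each convergent coefficient versus the relevant comparison correlations:
TA (methods 1·2): 0.73 vs {0.31, 0.20, 0.70, 0.57} → pass.
TA (methods 1·3): 0.66 vs {0.31, 0.35, 0.70, 0.54} → fail.
TA (methods 2·3): 0.56 vs {0.20, 0.35, 0.57, 0.54} → fail.
TB (methods 1·2): 0.50 vs {0.31, 0.20, 0.17, 0.11} → pass.
TB (methods 1·3): 0.69 vs {0.31, 0.35, 0.17, 0.11} → pass.
TB (methods 2·3): 0.45 vs {0.20, 0.35, 0.11, 0.11} → pass.
TC (methods 1·2): 0.71 vs {0.70, 0.57, 0.17, 0.11} → pass.
TC (methods 1·3): 0.68 vs {0.70, 0.54, 0.17, 0.11} → fail.
TC (methods 2·3): 0.70 vs {0.57, 0.54, 0.11, 0.11} → pass.
3 of 9 fail.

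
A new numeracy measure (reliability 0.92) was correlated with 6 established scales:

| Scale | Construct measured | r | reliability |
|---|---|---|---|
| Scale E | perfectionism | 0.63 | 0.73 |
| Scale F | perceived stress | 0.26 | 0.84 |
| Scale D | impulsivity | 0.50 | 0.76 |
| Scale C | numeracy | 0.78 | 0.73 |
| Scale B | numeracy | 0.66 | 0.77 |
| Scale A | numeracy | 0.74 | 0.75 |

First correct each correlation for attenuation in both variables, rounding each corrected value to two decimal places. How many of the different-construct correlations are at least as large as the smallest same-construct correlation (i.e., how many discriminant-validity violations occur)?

Disattenuated r (r / √(r_scale · r_new)):
  Scale E (disc): 0.63 / √(0.73·0.92) = 0.77
  Scale F (disc): 0.26 / √(0.84·0.92) = 0.30
  Scale D (disc): 0.50 / √(0.76·0.92) = 0.60
  Scale C (conv): 0.78 / √(0.73·0.92) = 0.95
  Scale B (conv): 0.66 / √(0.77·0.92) = 0.78
  Scale A (conv): 0.74 / √(0.75·0.92) = 0.89
Smallest convergent = 0.78. Discriminant values: 0.77, 0.30, 0.60; count ≥ 0.78 → 0.

0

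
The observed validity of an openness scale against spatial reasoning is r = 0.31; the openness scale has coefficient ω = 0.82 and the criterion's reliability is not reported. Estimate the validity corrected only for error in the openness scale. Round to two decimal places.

Single correction: r_c = r_obs / √r_xx = 0.31 / √0.82 = 0.31 / 0.9055 ≈ 0.34.

0.34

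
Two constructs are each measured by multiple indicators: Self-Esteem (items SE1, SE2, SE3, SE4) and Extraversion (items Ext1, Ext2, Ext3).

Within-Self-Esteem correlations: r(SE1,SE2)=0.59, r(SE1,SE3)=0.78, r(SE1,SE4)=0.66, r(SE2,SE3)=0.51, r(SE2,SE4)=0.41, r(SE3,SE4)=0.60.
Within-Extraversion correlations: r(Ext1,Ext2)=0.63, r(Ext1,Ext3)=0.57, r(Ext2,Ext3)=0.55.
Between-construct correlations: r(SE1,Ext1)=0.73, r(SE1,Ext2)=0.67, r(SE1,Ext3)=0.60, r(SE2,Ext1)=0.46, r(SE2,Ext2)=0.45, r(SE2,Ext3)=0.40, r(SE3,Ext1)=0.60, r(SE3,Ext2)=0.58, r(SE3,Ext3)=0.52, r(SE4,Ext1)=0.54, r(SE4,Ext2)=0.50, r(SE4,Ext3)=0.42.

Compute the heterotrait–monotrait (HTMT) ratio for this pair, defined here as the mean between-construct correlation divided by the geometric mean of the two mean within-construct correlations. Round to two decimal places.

Mean heterotrait r = 6.47/12 = 0.5392.
Mean within-SE = 3.55/6 = 0.5917; mean within-Ext = 1.75/3 = 0.5833.
Geometric mean = √(0.5917 × 0.5833) = 0.5875.
HTMT = 0.5392 / 0.5875 = 0.92.

0.92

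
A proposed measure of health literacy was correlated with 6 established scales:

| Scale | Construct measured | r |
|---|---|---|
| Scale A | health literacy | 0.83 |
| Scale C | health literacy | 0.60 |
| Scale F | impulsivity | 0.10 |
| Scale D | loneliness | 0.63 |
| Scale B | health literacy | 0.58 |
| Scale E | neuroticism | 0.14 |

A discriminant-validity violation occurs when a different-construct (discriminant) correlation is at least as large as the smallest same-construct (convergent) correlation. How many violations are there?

Convergent (same construct = health literacy): Scale A, Scale C, Scale B.
Smallest convergent = 0.58. Discriminant values: 0.10, 0.63, 0.14; count ≥ 0.58 → 1.

1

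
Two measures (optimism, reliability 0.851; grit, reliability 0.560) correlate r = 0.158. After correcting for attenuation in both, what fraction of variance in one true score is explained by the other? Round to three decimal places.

0.052

Disattenuated r = 0.158 / √(0.851 × 0.560) = 0.158 / 0.6903 = 0.2289.
Shared true-score variance = 0.2289² = 0.0524 ≈ 0.052.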